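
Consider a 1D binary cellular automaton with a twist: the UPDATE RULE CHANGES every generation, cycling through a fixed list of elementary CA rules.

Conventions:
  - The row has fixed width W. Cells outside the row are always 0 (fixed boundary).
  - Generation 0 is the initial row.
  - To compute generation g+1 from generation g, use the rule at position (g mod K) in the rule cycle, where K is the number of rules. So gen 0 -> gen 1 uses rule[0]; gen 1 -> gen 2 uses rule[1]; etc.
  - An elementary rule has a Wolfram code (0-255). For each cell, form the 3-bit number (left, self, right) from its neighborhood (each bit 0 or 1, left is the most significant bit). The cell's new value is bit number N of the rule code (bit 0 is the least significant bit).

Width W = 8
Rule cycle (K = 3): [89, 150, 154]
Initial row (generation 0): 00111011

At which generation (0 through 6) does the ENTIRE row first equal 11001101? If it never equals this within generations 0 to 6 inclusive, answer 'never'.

Gen 0: 00111011
Gen 1 (rule 89): 10101011
Gen 2 (rule 150): 10101000
Gen 3 (rule 154): 00000100
Gen 4 (rule 89): 11110011
Gen 5 (rule 150): 01101100
Gen 6 (rule 154): 11001010

Answer: never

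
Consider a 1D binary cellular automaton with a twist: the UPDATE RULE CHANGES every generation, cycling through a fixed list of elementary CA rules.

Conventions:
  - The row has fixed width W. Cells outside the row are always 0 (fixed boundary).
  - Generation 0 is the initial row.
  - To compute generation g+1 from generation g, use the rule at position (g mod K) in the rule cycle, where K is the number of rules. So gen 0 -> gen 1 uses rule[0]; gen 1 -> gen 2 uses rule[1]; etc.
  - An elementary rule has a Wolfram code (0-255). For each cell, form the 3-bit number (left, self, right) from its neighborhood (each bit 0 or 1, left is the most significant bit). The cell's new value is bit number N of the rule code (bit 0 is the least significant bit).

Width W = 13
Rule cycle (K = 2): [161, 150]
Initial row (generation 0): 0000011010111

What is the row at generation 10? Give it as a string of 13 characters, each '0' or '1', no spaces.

Answer: 0110110000000

Derivation:
Gen 0: 0000011010111
Gen 1 (rule 161): 1111000101010
Gen 2 (rule 150): 0110101101011
Gen 3 (rule 161): 0001010010100
Gen 4 (rule 150): 0011011110110
Gen 5 (rule 161): 1000101101000
Gen 6 (rule 150): 1101100001100
Gen 7 (rule 161): 0010001100001
Gen 8 (rule 150): 0111010010011
Gen 9 (rule 161): 0010100000000
Gen 10 (rule 150): 0110110000000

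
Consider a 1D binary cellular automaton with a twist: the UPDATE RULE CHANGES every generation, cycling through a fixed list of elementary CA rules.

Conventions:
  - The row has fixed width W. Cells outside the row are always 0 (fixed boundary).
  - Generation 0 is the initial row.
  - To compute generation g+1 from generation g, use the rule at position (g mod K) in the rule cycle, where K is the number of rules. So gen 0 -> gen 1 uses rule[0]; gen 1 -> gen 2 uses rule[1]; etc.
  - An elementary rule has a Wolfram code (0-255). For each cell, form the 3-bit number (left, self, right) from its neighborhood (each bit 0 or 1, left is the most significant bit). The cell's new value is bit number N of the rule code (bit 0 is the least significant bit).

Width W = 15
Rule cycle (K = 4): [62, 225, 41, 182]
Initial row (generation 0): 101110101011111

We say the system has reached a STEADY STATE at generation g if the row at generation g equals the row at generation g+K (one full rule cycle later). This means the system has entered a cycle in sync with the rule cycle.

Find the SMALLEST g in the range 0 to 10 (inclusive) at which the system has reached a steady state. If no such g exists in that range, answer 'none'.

Gen 0: 101110101011111
Gen 1 (rule 62): 111001111110000
Gen 2 (rule 225): 011000111110111
Gen 3 (rule 41): 010010100001100
Gen 4 (rule 182): 111111110010010
Gen 5 (rule 62): 100000001111111
Gen 6 (rule 225): 001111100111111
Gen 7 (rule 41): 101000000100000
Gen 8 (rule 182): 111100001110000
Gen 9 (rule 62): 100010011001000
Gen 10 (rule 225): 001000001000011
Gen 11 (rule 41): 100011100011010
Gen 12 (rule 182): 110101010100111
Gen 13 (rule 62): 101111111111100
Gen 14 (rule 225): 010111111111101

Answer: none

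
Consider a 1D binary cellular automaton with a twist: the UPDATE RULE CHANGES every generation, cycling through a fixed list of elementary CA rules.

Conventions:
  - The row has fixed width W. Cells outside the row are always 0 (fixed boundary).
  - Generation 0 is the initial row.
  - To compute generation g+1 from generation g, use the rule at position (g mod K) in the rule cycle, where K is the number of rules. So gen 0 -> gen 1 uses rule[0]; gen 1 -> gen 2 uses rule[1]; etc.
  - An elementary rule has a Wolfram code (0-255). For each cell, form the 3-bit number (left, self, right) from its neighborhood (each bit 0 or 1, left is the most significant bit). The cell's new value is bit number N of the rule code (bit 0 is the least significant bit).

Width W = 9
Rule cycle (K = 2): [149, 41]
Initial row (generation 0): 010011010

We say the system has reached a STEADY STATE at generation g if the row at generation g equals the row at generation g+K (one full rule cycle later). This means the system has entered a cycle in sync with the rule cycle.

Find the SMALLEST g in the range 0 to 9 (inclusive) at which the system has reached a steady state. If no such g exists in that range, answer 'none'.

Answer: 0

Derivation:
Gen 0: 010011010
Gen 1 (rule 149): 011000011
Gen 2 (rule 41): 010011010
Gen 3 (rule 149): 011000011
Gen 4 (rule 41): 010011010
Gen 5 (rule 149): 011000011
Gen 6 (rule 41): 010011010
Gen 7 (rule 149): 011000011
Gen 8 (rule 41): 010011010
Gen 9 (rule 149): 011000011
Gen 10 (rule 41): 010011010
Gen 11 (rule 149): 011000011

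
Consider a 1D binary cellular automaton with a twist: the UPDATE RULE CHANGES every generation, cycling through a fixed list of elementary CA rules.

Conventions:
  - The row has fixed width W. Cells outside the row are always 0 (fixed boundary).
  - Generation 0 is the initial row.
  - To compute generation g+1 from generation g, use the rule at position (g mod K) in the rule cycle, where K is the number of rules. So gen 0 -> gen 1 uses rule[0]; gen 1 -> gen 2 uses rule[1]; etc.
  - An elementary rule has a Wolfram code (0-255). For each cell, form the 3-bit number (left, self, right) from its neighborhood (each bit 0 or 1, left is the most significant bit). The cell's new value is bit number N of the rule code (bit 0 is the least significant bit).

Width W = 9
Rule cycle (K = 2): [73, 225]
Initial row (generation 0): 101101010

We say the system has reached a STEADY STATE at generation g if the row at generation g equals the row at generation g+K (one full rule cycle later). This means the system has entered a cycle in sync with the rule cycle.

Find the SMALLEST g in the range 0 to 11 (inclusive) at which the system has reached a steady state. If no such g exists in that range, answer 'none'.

Answer: 11

Derivation:
Gen 0: 101101010
Gen 1 (rule 73): 001100000
Gen 2 (rule 225): 100101111
Gen 3 (rule 73): 000001001
Gen 4 (rule 225): 111100000
Gen 5 (rule 73): 100101111
Gen 6 (rule 225): 000010111
Gen 7 (rule 73): 111000101
Gen 8 (rule 225): 011010010
Gen 9 (rule 73): 011000000
Gen 10 (rule 225): 001011111
Gen 11 (rule 73): 100010001
Gen 12 (rule 225): 001000100
Gen 13 (rule 73): 100010001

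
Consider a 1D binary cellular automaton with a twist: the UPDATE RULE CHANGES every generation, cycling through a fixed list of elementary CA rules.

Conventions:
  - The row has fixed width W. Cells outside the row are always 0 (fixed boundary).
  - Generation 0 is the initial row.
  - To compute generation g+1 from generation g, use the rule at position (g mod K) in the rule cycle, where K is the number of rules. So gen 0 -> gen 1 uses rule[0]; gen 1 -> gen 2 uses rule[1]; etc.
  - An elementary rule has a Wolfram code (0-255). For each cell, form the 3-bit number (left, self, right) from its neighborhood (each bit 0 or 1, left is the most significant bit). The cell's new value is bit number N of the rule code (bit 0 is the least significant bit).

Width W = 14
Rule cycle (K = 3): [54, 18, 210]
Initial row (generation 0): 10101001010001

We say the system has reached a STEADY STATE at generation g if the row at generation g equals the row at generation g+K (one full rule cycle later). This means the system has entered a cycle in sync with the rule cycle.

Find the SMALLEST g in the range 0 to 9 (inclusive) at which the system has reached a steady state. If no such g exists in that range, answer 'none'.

Gen 0: 10101001010001
Gen 1 (rule 54): 11111111111011
Gen 2 (rule 18): 00000000000000
Gen 3 (rule 210): 00000000000000
Gen 4 (rule 54): 00000000000000
Gen 5 (rule 18): 00000000000000
Gen 6 (rule 210): 00000000000000
Gen 7 (rule 54): 00000000000000
Gen 8 (rule 18): 00000000000000
Gen 9 (rule 210): 00000000000000
Gen 10 (rule 54): 00000000000000
Gen 11 (rule 18): 00000000000000
Gen 12 (rule 210): 00000000000000

Answer: 2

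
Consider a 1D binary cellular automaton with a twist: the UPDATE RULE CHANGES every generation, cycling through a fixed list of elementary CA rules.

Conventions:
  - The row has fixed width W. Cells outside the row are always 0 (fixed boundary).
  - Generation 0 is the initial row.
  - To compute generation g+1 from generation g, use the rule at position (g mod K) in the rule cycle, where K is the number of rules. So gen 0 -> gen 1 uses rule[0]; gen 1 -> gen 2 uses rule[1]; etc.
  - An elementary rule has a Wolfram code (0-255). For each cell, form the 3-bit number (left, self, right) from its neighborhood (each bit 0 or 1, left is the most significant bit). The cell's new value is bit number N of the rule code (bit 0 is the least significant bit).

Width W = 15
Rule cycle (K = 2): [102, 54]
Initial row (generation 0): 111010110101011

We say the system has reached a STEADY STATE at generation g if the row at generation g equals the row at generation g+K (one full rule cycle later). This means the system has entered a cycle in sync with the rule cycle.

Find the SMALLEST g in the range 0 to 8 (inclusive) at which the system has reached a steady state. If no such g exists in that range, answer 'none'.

Answer: none

Derivation:
Gen 0: 111010110101011
Gen 1 (rule 102): 001111011111101
Gen 2 (rule 54): 010000100000011
Gen 3 (rule 102): 110001100000101
Gen 4 (rule 54): 001010010001111
Gen 5 (rule 102): 011110110010001
Gen 6 (rule 54): 100001001111011
Gen 7 (rule 102): 100011010001101
Gen 8 (rule 54): 110100111010011
Gen 9 (rule 102): 011101001110101
Gen 10 (rule 54): 100011110001111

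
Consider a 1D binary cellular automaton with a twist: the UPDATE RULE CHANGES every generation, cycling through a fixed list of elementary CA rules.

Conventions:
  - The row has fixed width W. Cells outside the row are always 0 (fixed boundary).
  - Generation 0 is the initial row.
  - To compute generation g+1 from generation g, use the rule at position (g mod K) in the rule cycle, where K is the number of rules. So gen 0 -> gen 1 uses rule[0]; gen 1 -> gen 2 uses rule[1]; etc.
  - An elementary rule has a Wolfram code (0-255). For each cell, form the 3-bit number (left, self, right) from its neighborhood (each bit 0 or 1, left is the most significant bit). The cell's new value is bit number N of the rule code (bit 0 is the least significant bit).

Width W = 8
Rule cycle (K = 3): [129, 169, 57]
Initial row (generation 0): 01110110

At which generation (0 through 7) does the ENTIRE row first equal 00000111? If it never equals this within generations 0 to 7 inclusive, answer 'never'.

Answer: never

Derivation:
Gen 0: 01110110
Gen 1 (rule 129): 00100000
Gen 2 (rule 169): 10001111
Gen 3 (rule 57): 01101000
Gen 4 (rule 129): 00000011
Gen 5 (rule 169): 11111010
Gen 6 (rule 57): 10000101
Gen 7 (rule 129): 00110000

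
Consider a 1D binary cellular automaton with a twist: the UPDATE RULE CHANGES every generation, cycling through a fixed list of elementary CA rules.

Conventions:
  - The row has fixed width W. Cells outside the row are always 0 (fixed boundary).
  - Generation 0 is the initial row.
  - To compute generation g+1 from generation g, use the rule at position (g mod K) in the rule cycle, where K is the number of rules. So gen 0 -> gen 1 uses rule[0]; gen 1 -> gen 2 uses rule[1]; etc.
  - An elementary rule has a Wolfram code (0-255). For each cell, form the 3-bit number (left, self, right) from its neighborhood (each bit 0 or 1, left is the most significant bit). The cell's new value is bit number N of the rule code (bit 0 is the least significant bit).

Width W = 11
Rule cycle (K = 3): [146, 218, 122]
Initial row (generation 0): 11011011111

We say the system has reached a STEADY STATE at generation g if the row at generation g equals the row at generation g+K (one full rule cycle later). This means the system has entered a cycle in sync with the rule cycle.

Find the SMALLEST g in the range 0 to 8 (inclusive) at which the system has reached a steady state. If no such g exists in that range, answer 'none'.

Gen 0: 11011011111
Gen 1 (rule 146): 00000001110
Gen 2 (rule 218): 00000011111
Gen 3 (rule 122): 00000110001
Gen 4 (rule 146): 00001001010
Gen 5 (rule 218): 00010110001
Gen 6 (rule 122): 00101111010
Gen 7 (rule 146): 01000110001
Gen 8 (rule 218): 10101111010
Gen 9 (rule 122): 01011001101
Gen 10 (rule 146): 10000110000
Gen 11 (rule 218): 01001111000

Answer: none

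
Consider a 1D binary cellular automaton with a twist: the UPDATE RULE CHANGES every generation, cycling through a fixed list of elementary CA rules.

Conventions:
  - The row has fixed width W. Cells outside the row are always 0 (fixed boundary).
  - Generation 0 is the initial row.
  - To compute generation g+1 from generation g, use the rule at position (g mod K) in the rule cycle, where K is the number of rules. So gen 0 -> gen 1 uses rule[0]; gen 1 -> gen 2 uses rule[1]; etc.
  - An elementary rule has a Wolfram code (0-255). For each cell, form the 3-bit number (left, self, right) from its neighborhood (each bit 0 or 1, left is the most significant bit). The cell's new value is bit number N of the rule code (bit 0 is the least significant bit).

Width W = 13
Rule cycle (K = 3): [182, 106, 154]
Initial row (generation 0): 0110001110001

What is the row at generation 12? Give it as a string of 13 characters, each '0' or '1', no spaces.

Gen 0: 0110001110001
Gen 1 (rule 182): 1001010101011
Gen 2 (rule 106): 0010101010111
Gen 3 (rule 154): 0100000000110
Gen 4 (rule 182): 1110000001001
Gen 5 (rule 106): 1010000010010
Gen 6 (rule 154): 0001000101101
Gen 7 (rule 182): 0011101110011
Gen 8 (rule 106): 0110111010111
Gen 9 (rule 154): 1100110000110
Gen 10 (rule 182): 0011001001001
Gen 11 (rule 106): 0111010010010
Gen 12 (rule 154): 1110001101101

Answer: 1110001101101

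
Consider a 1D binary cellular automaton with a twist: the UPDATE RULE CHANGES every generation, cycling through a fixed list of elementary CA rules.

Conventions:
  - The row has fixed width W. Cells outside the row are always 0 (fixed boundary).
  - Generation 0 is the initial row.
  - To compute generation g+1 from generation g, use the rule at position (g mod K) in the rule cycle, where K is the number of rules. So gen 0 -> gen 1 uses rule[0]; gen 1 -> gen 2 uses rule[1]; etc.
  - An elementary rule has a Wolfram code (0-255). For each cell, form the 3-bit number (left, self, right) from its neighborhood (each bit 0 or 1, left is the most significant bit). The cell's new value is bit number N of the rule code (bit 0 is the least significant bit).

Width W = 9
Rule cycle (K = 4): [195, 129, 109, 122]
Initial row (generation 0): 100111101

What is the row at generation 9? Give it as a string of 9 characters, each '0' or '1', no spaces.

Gen 0: 100111101
Gen 1 (rule 195): 001011100
Gen 2 (rule 129): 100001001
Gen 3 (rule 109): 101101001
Gen 4 (rule 122): 011110110
Gen 5 (rule 195): 101110010
Gen 6 (rule 129): 000100000
Gen 7 (rule 109): 110101111
Gen 8 (rule 122): 111011001
Gen 9 (rule 195): 011001010

Answer: 011001010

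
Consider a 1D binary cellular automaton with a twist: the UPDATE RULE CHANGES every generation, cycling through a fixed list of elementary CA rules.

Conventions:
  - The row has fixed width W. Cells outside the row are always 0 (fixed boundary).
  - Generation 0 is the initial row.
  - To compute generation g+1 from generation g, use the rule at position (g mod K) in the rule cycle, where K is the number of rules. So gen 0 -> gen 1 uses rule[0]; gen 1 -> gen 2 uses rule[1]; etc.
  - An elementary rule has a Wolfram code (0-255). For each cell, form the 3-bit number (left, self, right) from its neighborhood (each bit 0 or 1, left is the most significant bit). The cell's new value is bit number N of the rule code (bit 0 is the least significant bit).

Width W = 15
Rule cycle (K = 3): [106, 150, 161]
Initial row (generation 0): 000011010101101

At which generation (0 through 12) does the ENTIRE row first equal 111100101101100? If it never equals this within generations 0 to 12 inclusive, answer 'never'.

Answer: 8

Derivation:
Gen 0: 000011010101101
Gen 1 (rule 106): 000111101011110
Gen 2 (rule 150): 001011001001101
Gen 3 (rule 161): 100100000000010
Gen 4 (rule 106): 001000000000100
Gen 5 (rule 150): 011100000001110
Gen 6 (rule 161): 001001111100100
Gen 7 (rule 106): 010011000101000
Gen 8 (rule 150): 111100101101100
Gen 9 (rule 161): 011000010010001
Gen 10 (rule 106): 111000100100010
Gen 11 (rule 150): 010101111110111
Gen 12 (rule 161): 001010111101010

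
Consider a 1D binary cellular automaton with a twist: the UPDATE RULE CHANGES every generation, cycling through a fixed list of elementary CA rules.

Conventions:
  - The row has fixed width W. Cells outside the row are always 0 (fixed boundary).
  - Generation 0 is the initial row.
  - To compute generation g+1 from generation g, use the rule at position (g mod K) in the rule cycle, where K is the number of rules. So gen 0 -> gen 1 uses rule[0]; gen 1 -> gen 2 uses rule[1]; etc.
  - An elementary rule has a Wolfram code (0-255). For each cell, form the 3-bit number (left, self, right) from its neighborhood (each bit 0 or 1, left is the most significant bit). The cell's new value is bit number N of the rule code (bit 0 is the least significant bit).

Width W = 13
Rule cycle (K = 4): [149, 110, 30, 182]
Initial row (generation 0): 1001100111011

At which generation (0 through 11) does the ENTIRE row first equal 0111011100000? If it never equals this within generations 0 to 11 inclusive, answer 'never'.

Answer: never

Derivation:
Gen 0: 1001100111011
Gen 1 (rule 149): 1100010010000
Gen 2 (rule 110): 1100110110000
Gen 3 (rule 30): 1011100101000
Gen 4 (rule 182): 1101011111100
Gen 5 (rule 149): 0001001111011
Gen 6 (rule 110): 0011011001111
Gen 7 (rule 30): 0110010111000
Gen 8 (rule 182): 1001111010100
Gen 9 (rule 149): 1100110010111
Gen 10 (rule 110): 1101110111101
Gen 11 (rule 30): 1001000100001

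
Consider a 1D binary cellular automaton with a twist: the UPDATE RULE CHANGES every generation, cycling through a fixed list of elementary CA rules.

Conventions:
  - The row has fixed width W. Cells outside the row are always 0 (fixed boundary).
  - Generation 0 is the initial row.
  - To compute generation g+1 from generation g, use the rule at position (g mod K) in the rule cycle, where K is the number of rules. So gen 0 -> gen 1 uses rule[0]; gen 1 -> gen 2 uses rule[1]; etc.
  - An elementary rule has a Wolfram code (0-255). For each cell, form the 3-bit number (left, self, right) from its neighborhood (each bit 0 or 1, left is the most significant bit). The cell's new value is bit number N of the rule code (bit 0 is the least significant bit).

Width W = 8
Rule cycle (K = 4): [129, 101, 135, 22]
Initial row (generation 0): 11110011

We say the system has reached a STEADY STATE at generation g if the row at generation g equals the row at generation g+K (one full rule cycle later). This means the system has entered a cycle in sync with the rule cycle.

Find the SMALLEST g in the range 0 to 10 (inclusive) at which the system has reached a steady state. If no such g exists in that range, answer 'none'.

Answer: none

Derivation:
Gen 0: 11110011
Gen 1 (rule 129): 01100000
Gen 2 (rule 101): 00101111
Gen 3 (rule 135): 11100110
Gen 4 (rule 22): 00011001
Gen 5 (rule 129): 11000000
Gen 6 (rule 101): 01011111
Gen 7 (rule 135): 11001110
Gen 8 (rule 22): 00110001
Gen 9 (rule 129): 10000100
Gen 10 (rule 101): 10110101
Gen 11 (rule 135): 10000101
Gen 12 (rule 22): 11001101
Gen 13 (rule 129): 00000000
Gen 14 (rule 101): 11111111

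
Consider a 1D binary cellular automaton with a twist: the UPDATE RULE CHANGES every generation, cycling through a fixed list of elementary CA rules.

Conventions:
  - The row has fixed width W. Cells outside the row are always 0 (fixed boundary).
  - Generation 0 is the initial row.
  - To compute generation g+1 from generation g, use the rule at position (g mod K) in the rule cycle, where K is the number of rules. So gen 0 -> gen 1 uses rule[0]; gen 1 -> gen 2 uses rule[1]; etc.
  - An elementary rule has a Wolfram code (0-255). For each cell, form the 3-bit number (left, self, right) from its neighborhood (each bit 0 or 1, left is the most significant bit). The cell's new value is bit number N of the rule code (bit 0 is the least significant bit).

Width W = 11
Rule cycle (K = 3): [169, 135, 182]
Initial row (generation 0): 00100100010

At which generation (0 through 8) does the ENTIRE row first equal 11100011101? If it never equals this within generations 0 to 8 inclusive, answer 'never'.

Gen 0: 00100100010
Gen 1 (rule 169): 10000001000
Gen 2 (rule 135): 10111111011
Gen 3 (rule 182): 11011110100
Gen 4 (rule 169): 10111101001
Gen 5 (rule 135): 10011001011
Gen 6 (rule 182): 11100111100
Gen 7 (rule 169): 11000111001
Gen 8 (rule 135): 00011010011

Answer: never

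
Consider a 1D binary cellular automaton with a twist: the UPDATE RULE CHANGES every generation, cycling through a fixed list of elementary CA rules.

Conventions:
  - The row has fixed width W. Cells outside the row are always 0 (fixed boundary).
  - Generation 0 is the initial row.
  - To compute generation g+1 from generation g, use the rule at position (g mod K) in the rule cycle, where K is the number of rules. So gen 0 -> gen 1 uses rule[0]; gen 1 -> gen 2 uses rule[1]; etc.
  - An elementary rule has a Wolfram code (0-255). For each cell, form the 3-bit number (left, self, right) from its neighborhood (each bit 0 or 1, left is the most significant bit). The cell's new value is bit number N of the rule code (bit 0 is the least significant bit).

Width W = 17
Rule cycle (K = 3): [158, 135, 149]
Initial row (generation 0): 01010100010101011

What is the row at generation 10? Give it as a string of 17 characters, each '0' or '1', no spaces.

Answer: 10101101100110010

Derivation:
Gen 0: 01010100010101011
Gen 1 (rule 158): 11010110110101010
Gen 2 (rule 135): 00010000000101010
Gen 3 (rule 149): 11011111110101011
Gen 4 (rule 158): 10011111100101010
Gen 5 (rule 135): 10101111001101010
Gen 6 (rule 149): 10100110100001011
Gen 7 (rule 158): 10111100110011010
Gen 8 (rule 135): 10011001000100010
Gen 9 (rule 149): 11000101110111011
Gen 10 (rule 158): 10101101100110010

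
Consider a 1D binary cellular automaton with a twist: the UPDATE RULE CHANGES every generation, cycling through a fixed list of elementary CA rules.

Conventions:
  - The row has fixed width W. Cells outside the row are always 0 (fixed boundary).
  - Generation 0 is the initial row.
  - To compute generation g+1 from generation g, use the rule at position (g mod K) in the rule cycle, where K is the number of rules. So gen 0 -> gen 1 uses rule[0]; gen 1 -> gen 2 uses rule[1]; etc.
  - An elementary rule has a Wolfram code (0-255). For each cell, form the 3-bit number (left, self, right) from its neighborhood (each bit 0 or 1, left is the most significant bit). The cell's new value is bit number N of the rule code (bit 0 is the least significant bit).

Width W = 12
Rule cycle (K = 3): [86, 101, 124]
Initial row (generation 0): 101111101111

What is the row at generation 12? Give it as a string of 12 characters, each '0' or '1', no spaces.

Answer: 110110110101

Derivation:
Gen 0: 101111101111
Gen 1 (rule 86): 100000100001
Gen 2 (rule 101): 101110101101
Gen 3 (rule 124): 111011111111
Gen 4 (rule 86): 001000000001
Gen 5 (rule 101): 101011111101
Gen 6 (rule 124): 111110000111
Gen 7 (rule 86): 000011001001
Gen 8 (rule 101): 111001001001
Gen 9 (rule 124): 101101101101
Gen 10 (rule 86): 100100100101
Gen 11 (rule 101): 100100100111
Gen 12 (rule 124): 110110110101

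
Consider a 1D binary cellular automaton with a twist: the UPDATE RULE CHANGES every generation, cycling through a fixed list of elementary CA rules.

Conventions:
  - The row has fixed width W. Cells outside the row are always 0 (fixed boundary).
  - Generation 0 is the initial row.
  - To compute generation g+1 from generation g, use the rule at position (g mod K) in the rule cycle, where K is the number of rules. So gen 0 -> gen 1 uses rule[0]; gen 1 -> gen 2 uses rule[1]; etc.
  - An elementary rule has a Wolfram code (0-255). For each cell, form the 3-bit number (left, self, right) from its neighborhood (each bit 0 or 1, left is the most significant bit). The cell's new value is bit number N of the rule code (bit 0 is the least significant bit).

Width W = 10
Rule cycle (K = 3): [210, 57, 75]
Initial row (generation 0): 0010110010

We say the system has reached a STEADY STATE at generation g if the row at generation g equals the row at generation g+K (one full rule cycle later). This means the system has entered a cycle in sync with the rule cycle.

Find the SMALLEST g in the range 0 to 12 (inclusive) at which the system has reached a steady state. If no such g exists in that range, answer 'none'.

Answer: none

Derivation:
Gen 0: 0010110010
Gen 1 (rule 210): 0100011101
Gen 2 (rule 57): 0011010010
Gen 3 (rule 75): 1111000100
Gen 4 (rule 210): 0111101010
Gen 5 (rule 57): 0100010101
Gen 6 (rule 75): 1001100000
Gen 7 (rule 210): 0110110000
Gen 8 (rule 57): 0101101111
Gen 9 (rule 75): 1001101001
Gen 10 (rule 210): 0110100110
Gen 11 (rule 57): 0101010101
Gen 12 (rule 75): 1000000000
Gen 13 (rule 210): 0100000000
Gen 14 (rule 57): 0011111111
Gen 15 (rule 75): 1110000001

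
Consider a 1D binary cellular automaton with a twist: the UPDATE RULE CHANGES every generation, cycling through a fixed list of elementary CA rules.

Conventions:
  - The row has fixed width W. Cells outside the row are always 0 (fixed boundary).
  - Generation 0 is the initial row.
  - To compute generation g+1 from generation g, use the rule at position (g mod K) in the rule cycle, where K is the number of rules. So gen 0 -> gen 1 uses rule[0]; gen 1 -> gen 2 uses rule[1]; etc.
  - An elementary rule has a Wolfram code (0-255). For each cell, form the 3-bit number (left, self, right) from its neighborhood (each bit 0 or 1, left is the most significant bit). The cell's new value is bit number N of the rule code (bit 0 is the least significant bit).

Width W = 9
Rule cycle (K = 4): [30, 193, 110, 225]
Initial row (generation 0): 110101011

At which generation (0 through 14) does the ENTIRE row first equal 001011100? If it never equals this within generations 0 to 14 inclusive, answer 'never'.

Gen 0: 110101011
Gen 1 (rule 30): 100101010
Gen 2 (rule 193): 000000000
Gen 3 (rule 110): 000000000
Gen 4 (rule 225): 111111111
Gen 5 (rule 30): 100000000
Gen 6 (rule 193): 001111111
Gen 7 (rule 110): 011000001
Gen 8 (rule 225): 001011100
Gen 9 (rule 30): 011010010
Gen 10 (rule 193): 001000000
Gen 11 (rule 110): 011000000
Gen 12 (rule 225): 001011111
Gen 13 (rule 30): 011010000
Gen 14 (rule 193): 001000111

Answer: 8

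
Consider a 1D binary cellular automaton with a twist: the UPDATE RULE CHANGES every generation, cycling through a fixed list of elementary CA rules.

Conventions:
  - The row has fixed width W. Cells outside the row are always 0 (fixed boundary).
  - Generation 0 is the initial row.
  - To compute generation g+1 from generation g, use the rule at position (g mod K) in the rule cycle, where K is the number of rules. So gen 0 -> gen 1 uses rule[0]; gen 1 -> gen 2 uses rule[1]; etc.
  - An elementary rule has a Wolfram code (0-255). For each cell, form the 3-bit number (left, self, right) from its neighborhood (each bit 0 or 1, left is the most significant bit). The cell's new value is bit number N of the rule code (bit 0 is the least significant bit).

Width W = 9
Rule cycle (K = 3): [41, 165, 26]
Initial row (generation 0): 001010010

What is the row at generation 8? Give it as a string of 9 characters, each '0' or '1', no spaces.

Gen 0: 001010010
Gen 1 (rule 41): 100100000
Gen 2 (rule 165): 100101111
Gen 3 (rule 26): 011001000
Gen 4 (rule 41): 010000011
Gen 5 (rule 165): 010111000
Gen 6 (rule 26): 100100100
Gen 7 (rule 41): 000000001
Gen 8 (rule 165): 111111101

Answer: 111111101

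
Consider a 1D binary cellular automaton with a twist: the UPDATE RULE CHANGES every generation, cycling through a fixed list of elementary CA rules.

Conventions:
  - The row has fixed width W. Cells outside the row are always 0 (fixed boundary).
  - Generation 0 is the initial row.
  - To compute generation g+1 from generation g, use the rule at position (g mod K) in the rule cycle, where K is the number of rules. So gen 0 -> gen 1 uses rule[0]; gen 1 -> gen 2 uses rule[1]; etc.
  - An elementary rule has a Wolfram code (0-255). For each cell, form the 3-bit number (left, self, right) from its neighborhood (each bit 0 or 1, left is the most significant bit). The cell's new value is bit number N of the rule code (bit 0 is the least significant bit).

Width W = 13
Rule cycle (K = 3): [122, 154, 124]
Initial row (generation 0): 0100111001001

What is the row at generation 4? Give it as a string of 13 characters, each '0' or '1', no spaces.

Gen 0: 0100111001001
Gen 1 (rule 122): 1011101110110
Gen 2 (rule 154): 0011001100101
Gen 3 (rule 124): 0011101110111
Gen 4 (rule 122): 0110111011101

Answer: 0110111011101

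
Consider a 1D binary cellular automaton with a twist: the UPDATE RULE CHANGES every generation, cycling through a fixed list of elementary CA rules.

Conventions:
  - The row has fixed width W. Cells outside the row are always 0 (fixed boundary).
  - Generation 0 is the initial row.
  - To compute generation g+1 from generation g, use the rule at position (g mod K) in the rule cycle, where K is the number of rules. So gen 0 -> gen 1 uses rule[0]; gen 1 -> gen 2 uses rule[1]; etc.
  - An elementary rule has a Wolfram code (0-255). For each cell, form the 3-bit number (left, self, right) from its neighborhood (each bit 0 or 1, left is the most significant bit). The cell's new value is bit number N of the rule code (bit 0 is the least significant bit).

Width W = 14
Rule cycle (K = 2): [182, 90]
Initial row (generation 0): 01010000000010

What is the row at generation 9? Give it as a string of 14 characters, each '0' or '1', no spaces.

Answer: 01111110110111

Derivation:
Gen 0: 01010000000010
Gen 1 (rule 182): 11111000000111
Gen 2 (rule 90): 10001100001101
Gen 3 (rule 182): 11010010010011
Gen 4 (rule 90): 11001101101111
Gen 5 (rule 182): 00110010010110
Gen 6 (rule 90): 01111101100111
Gen 7 (rule 182): 10111010011010
Gen 8 (rule 90): 00101001111001
Gen 9 (rule 182): 01111110110111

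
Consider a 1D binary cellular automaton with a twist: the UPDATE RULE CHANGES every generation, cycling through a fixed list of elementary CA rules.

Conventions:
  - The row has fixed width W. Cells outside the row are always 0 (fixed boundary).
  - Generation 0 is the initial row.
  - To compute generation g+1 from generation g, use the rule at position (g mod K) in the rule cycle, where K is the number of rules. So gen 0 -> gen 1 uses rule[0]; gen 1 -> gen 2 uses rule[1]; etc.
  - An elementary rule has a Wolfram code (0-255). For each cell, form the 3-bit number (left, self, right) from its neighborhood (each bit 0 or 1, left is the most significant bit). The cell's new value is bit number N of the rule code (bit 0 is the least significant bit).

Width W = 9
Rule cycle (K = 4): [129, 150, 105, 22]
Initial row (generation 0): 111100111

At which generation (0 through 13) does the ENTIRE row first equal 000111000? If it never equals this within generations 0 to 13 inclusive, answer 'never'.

Answer: never

Derivation:
Gen 0: 111100111
Gen 1 (rule 129): 011000010
Gen 2 (rule 150): 100100111
Gen 3 (rule 105): 000000101
Gen 4 (rule 22): 000001101
Gen 5 (rule 129): 111100000
Gen 6 (rule 150): 011010000
Gen 7 (rule 105): 011100111
Gen 8 (rule 22): 100011000
Gen 9 (rule 129): 001000011
Gen 10 (rule 150): 011100100
Gen 11 (rule 105): 010100001
Gen 12 (rule 22): 110110011
Gen 13 (rule 129): 000000000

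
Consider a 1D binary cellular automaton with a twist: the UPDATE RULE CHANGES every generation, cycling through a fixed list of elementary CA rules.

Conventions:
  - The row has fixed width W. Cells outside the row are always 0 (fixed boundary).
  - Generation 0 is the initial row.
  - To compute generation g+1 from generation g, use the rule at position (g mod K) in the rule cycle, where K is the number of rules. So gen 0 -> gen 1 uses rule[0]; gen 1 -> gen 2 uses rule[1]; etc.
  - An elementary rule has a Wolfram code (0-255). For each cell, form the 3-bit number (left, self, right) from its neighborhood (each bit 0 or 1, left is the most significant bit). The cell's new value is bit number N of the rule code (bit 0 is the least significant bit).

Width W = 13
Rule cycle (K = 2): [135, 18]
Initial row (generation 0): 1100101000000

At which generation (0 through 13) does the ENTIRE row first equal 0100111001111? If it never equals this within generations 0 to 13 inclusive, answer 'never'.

Gen 0: 1100101000000
Gen 1 (rule 135): 0001101011111
Gen 2 (rule 18): 0010000000000
Gen 3 (rule 135): 1110111111111
Gen 4 (rule 18): 0000000000000
Gen 5 (rule 135): 1111111111111
Gen 6 (rule 18): 0000000000000
Gen 7 (rule 135): 1111111111111
Gen 8 (rule 18): 0000000000000
Gen 9 (rule 135): 1111111111111
Gen 10 (rule 18): 0000000000000
Gen 11 (rule 135): 1111111111111
Gen 12 (rule 18): 0000000000000
Gen 13 (rule 135): 1111111111111

Answer: never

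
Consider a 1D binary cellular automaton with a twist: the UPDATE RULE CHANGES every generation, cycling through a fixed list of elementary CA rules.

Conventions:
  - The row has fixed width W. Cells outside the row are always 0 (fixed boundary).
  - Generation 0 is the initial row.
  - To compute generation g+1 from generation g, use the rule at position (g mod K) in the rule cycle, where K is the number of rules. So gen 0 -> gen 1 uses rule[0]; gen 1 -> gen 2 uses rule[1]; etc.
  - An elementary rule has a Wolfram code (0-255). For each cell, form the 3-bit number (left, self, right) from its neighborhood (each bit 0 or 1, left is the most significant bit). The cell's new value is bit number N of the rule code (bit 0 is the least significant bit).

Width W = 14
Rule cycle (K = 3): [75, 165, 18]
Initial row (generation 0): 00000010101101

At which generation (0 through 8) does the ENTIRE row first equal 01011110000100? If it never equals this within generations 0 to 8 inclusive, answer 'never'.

Gen 0: 00000010101101
Gen 1 (rule 75): 11111100001100
Gen 2 (rule 165): 01111001100001
Gen 3 (rule 18): 10000110010010
Gen 4 (rule 75): 00111110100100
Gen 5 (rule 165): 10011101100101
Gen 6 (rule 18): 01100000011000
Gen 7 (rule 75): 11101111111011
Gen 8 (rule 165): 01010111110100

Answer: never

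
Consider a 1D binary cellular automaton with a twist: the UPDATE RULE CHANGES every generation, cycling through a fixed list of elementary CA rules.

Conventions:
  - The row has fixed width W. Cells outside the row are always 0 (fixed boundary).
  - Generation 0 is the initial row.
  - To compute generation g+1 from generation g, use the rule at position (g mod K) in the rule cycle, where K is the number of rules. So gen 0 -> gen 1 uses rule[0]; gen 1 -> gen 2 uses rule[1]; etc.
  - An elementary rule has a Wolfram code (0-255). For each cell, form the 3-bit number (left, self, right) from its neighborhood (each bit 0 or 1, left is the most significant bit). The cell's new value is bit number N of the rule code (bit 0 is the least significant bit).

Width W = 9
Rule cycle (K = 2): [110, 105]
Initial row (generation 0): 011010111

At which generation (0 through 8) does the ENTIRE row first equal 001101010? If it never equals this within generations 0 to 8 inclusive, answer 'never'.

Answer: 4

Derivation:
Gen 0: 011010111
Gen 1 (rule 110): 111111101
Gen 2 (rule 105): 100000110
Gen 3 (rule 110): 100001110
Gen 4 (rule 105): 001101010
Gen 5 (rule 110): 011111110
Gen 6 (rule 105): 010000010
Gen 7 (rule 110): 110000110
Gen 8 (rule 105): 110110110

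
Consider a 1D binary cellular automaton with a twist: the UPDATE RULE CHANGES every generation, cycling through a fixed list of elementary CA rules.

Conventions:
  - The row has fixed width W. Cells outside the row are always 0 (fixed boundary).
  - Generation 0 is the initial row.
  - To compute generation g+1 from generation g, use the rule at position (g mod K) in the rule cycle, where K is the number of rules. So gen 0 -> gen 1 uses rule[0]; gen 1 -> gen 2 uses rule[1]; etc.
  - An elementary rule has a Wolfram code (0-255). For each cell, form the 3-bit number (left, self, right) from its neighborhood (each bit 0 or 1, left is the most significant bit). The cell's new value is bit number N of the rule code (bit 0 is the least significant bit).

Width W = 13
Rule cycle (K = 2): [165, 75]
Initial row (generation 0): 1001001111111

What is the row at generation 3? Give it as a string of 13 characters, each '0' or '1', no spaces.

Gen 0: 1001001111111
Gen 1 (rule 165): 1001000111110
Gen 2 (rule 75): 0010011100010
Gen 3 (rule 165): 1010001001010

Answer: 1010001001010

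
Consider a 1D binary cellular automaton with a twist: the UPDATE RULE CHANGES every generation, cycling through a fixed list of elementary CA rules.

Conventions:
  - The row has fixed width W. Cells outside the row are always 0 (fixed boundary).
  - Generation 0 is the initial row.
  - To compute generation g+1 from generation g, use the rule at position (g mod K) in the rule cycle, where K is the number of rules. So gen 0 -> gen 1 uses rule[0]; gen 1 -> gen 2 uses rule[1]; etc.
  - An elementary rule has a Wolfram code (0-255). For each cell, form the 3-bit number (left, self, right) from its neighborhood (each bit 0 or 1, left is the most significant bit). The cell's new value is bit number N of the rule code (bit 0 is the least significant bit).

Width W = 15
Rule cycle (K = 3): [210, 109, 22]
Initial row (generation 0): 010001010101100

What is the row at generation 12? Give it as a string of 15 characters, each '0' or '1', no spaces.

Gen 0: 010001010101100
Gen 1 (rule 210): 101010000000110
Gen 2 (rule 109): 111110111110110
Gen 3 (rule 22): 000000000000001
Gen 4 (rule 210): 000000000000010
Gen 5 (rule 109): 111111111111010
Gen 6 (rule 22): 000000000000011
Gen 7 (rule 210): 000000000000101
Gen 8 (rule 109): 111111111110111
Gen 9 (rule 22): 000000000000000
Gen 10 (rule 210): 000000000000000
Gen 11 (rule 109): 111111111111111
Gen 12 (rule 22): 000000000000000

Answer: 000000000000000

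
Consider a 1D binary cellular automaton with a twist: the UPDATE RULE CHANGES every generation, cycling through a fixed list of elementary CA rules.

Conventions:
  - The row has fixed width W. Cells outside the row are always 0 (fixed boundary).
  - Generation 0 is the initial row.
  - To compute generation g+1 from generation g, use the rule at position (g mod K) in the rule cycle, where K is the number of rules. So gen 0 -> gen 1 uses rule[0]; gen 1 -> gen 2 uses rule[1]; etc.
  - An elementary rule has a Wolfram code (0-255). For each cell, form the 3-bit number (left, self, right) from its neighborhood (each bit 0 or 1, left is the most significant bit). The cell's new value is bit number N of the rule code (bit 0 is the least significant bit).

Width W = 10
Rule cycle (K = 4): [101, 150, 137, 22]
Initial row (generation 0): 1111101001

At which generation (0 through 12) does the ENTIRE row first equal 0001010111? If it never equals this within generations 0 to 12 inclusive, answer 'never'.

Answer: 2

Derivation:
Gen 0: 1111101001
Gen 1 (rule 101): 0000111001
Gen 2 (rule 150): 0001010111
Gen 3 (rule 137): 1100000110
Gen 4 (rule 22): 0010001001
Gen 5 (rule 101): 1010101001
Gen 6 (rule 150): 1010101111
Gen 7 (rule 137): 0000001110
Gen 8 (rule 22): 0000010001
Gen 9 (rule 101): 1111010101
Gen 10 (rule 150): 0110010101
Gen 11 (rule 137): 0100000000
Gen 12 (rule 22): 1110000000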